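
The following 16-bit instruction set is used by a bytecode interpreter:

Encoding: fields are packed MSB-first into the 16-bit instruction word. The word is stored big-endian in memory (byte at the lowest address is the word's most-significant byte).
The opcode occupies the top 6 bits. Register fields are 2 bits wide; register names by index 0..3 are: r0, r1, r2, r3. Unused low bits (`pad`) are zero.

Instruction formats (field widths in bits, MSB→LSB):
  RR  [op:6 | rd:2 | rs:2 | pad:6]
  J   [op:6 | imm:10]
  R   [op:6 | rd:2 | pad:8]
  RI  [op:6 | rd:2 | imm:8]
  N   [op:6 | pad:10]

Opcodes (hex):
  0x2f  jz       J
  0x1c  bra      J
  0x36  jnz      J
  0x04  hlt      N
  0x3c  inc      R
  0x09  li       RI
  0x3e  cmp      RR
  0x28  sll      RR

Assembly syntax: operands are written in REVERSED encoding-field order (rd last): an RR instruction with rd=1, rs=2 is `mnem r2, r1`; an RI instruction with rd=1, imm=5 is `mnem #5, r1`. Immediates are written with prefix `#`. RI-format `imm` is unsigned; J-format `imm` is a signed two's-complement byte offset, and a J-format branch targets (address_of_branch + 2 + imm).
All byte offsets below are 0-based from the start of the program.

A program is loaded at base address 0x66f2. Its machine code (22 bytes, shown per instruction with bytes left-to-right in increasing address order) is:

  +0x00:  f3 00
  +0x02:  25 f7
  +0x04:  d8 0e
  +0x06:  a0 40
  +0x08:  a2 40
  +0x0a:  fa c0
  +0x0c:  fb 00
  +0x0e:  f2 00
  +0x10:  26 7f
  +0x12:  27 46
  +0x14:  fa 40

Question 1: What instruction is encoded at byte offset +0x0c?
cmp r0, r3

off 0x0c: read fb 00 as big → 0xfb00
  opcode bits[15:10]=0x3e: cmp/RR
  rd: (w>>8)&0x3=0x3 → r3
  rs: (w>>6)&0x3=0x0 → r0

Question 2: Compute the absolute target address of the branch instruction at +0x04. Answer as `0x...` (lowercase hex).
@+04  big-endian(d8 0e) = 0xd80e
  top 6b → 0x36 → jnz [J]
  imm: (w>>0)&0x3ff=0xe → #14
  target = base 0x66f2 + off 0x04 + 2 + imm 14 = 0x6706

0x6706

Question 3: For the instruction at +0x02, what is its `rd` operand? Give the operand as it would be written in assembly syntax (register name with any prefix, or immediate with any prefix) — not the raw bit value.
+0x02: 25 f7 ⇒ word 0x25f7 (big)
  top 6b → 0x9 → li [RI]
  rd@[9:8]=0x1 ⇒ r1
  imm@[7:0]=0xf7 ⇒ #247

r1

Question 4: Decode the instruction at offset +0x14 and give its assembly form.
off 0x14: read fa 40 as big → 0xfa40
  op=0xfa40>>10=0x3e ⇒ cmp (RR)
  rd: (w>>8)&0x3=0x2 → r2
  rs: (w>>6)&0x3=0x1 → r1

cmp r1, r2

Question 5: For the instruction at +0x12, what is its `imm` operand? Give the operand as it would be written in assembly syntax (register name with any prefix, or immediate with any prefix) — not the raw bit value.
#70

[12] 27 46 → 0x2746
  op=0x2746>>10=0x9 ⇒ li (RI)
  rd: (w>>8)&0x3=0x3 → r3
  imm: (w>>0)&0xff=0x46 → #70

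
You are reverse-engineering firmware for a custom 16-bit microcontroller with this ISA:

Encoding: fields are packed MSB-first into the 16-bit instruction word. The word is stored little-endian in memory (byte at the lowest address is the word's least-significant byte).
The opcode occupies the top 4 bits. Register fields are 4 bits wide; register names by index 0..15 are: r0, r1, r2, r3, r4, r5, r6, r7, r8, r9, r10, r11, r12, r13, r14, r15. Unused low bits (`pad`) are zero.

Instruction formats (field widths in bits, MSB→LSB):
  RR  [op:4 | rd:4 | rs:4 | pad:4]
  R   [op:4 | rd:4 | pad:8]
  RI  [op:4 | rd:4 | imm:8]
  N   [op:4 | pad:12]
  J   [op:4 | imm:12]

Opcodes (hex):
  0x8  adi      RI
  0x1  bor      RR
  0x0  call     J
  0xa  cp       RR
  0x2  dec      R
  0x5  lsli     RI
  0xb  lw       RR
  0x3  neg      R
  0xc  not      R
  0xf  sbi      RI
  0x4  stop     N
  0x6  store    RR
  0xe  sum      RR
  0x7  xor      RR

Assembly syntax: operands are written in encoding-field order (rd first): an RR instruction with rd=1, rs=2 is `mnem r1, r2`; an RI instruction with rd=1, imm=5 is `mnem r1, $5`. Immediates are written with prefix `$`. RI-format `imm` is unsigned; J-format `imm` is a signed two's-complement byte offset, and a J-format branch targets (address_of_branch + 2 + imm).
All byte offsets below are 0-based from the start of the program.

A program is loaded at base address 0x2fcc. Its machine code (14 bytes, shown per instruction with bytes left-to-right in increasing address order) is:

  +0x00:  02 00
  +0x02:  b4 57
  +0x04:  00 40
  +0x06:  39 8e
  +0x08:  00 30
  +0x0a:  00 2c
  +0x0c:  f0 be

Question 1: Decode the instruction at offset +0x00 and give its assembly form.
[00] 02 00 → 0x0002
  top 4b → 0x0 → call [J]
  imm: (w>>0)&0xfff=0x2 → $2

call $2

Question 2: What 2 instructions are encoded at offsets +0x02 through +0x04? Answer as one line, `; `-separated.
[02] b4 57 → 0x57b4
  op=0x57b4>>12=0x5 ⇒ lsli (RI)
  [11:8] rd=7 = r7
  [7:0] imm=180 = $180
[04] 00 40 → 0x4000
  op=0x4000>>12=0x4 ⇒ stop (N)

lsli r7, $180; stop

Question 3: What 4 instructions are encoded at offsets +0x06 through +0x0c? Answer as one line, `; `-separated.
[06] 39 8e → 0x8e39
  opcode bits[15:12]=0x8: adi/RI
  rd@[11:8]=0xe ⇒ r14
  imm@[7:0]=0x39 ⇒ $57
[08] 00 30 → 0x3000
  opcode bits[15:12]=0x3: neg/R
  rd@[11:8]=0x0 ⇒ r0
[0a] 00 2c → 0x2c00
  opcode bits[15:12]=0x2: dec/R
  rd@[11:8]=0xc ⇒ r12
[0c] f0 be → 0xbef0
  opcode bits[15:12]=0xb: lw/RR
  rd@[11:8]=0xe ⇒ r14
  rs@[7:4]=0xf ⇒ r15

adi r14, $57; neg r0; dec r12; lw r14, r15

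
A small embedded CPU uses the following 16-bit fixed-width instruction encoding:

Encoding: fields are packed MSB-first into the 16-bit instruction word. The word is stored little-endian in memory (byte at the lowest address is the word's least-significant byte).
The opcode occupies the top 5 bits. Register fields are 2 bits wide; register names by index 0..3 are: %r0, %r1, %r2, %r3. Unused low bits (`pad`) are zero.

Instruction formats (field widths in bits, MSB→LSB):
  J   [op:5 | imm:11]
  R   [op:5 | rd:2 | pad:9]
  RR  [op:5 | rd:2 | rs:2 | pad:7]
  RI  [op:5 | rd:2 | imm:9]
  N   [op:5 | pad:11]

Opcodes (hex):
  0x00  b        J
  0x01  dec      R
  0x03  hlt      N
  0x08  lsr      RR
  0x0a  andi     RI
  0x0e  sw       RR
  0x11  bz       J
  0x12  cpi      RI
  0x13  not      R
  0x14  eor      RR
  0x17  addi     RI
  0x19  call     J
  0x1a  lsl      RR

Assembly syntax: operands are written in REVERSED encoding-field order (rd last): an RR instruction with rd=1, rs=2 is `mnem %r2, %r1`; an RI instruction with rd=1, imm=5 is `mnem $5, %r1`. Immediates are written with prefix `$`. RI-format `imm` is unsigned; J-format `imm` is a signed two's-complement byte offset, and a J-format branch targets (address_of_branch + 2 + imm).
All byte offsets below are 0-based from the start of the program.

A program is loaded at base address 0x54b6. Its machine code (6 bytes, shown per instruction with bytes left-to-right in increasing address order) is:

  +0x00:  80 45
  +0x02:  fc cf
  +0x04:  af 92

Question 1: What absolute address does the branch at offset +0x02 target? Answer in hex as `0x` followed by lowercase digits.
0x54b6

[02] fc cf → 0xcffc
  op=0xcffc>>11=0x19 ⇒ call (J)
  imm: (w>>0)&0x7ff=0x7fc (s11→-4) → $-4
  target = base 0x54b6 + off 0x02 + 2 + imm -4 = 0x54b6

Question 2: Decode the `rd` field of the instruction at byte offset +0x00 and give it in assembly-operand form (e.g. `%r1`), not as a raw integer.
[00] 80 45 → 0x4580
  opcode bits[15:11]=0x8: lsr/RR
  rd@[10:9]=0x2 ⇒ %r2
  rs@[8:7]=0x3 ⇒ %r3

%r2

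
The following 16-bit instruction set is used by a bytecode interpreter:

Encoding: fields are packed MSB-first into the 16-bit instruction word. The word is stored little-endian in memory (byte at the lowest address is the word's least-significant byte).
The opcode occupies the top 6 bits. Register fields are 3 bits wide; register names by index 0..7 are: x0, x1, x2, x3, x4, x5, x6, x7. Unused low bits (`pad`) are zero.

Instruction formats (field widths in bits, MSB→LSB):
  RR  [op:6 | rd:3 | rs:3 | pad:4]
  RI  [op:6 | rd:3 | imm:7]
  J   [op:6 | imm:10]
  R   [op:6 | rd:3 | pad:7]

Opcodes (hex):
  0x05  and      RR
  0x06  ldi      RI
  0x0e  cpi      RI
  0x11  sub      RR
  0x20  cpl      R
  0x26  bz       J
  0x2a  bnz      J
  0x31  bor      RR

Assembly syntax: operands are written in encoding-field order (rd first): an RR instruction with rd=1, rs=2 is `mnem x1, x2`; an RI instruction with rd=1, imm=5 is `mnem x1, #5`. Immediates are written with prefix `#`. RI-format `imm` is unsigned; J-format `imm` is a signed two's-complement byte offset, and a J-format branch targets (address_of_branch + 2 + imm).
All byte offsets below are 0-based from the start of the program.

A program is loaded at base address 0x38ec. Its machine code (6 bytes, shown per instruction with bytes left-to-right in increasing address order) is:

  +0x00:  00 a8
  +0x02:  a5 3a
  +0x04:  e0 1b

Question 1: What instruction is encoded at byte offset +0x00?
bnz #0

@+00  little-endian(00 a8) = 0xa800
  top 6b → 0x2a → bnz [J]
  [9:0] imm=0 = #0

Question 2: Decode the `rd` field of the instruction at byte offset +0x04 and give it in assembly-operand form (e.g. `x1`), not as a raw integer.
x7

off 0x04: read e0 1b as little → 0x1be0
  top 6b → 0x6 → ldi [RI]
  rd: (w>>7)&0x7=0x7 → x7
  imm: (w>>0)&0x7f=0x60 → #96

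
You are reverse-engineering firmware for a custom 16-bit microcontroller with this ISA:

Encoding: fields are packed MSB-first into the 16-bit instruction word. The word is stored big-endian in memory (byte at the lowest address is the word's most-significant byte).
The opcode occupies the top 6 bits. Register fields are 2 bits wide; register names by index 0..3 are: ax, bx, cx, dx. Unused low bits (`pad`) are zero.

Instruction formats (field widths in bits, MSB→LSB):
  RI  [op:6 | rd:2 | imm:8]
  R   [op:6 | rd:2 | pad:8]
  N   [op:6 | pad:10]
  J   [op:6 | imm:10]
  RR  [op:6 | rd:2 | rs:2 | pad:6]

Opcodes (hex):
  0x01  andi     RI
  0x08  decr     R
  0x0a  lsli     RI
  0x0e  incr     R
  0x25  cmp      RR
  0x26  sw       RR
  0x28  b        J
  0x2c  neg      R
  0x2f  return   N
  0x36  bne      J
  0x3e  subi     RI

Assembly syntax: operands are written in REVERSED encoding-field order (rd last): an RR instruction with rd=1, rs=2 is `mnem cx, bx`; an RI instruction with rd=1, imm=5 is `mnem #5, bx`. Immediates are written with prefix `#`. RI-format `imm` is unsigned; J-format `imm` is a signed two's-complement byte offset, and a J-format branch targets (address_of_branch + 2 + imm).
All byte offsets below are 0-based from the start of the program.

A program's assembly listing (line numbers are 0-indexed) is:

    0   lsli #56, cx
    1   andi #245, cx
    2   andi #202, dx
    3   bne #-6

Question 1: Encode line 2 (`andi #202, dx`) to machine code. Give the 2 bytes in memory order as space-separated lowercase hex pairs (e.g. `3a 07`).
07 ca

line 2 (andi): pack op=0x1:6|rd=3:2|imm=202:8 = 0x07ca; big→ 07 ca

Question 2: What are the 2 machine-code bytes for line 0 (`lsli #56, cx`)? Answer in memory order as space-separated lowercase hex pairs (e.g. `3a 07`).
2a 38

0. lsli fields op=0xa:6|rd=2:2|imm=56:8 → word 2a38h → 2a 38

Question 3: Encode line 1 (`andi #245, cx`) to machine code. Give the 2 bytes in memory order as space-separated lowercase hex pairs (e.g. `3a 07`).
06 f5

L1: andi op=0x1:6|rd=2:2|imm=245:8 ⇒ 0x06f5 ⇒ big 06 f5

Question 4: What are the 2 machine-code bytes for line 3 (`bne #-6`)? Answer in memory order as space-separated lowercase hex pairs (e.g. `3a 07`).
db fa

3. bne fields op=0x36:6|imm=-6:10 → word dbfah → db fa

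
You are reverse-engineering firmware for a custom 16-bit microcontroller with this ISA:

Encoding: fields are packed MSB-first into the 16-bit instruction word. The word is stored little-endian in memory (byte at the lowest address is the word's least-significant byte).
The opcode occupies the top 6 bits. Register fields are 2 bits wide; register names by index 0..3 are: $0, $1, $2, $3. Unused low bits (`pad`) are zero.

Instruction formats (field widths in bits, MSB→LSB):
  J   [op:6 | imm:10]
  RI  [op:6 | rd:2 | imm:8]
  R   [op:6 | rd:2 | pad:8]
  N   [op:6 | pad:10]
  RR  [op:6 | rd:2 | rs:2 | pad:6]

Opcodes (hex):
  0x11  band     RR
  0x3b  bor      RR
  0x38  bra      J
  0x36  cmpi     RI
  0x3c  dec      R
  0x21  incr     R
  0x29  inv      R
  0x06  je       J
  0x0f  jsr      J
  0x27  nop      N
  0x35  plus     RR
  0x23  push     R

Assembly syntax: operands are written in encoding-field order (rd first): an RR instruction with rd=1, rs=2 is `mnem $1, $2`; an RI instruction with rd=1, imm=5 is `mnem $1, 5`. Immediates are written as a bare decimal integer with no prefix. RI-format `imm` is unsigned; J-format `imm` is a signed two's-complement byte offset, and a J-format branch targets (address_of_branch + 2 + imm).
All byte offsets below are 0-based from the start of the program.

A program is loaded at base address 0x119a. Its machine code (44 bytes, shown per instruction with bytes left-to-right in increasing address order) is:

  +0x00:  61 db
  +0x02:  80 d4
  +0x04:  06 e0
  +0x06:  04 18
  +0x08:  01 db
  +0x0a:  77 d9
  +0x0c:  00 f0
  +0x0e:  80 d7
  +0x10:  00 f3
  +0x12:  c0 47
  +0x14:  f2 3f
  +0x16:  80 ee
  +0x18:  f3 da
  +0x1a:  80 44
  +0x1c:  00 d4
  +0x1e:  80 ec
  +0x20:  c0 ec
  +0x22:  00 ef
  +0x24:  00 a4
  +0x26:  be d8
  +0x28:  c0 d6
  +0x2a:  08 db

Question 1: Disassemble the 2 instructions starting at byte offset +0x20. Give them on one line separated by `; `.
@+20  little-endian(c0 ec) = 0xecc0
  op=0xecc0>>10=0x3b ⇒ bor (RR)
  rd@[9:8]=0x0 ⇒ $0
  rs@[7:6]=0x3 ⇒ $3
@+22  little-endian(00 ef) = 0xef00
  op=0xef00>>10=0x3b ⇒ bor (RR)
  rd@[9:8]=0x3 ⇒ $3
  rs@[7:6]=0x0 ⇒ $0

bor $0, $3; bor $3, $0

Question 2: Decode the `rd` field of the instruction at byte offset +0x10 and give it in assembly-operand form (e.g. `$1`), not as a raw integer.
$3

+0x10: 00 f3 ⇒ word 0xf300 (little)
  top 6b → 0x3c → dec [R]
  rd@[9:8]=0x3 ⇒ $3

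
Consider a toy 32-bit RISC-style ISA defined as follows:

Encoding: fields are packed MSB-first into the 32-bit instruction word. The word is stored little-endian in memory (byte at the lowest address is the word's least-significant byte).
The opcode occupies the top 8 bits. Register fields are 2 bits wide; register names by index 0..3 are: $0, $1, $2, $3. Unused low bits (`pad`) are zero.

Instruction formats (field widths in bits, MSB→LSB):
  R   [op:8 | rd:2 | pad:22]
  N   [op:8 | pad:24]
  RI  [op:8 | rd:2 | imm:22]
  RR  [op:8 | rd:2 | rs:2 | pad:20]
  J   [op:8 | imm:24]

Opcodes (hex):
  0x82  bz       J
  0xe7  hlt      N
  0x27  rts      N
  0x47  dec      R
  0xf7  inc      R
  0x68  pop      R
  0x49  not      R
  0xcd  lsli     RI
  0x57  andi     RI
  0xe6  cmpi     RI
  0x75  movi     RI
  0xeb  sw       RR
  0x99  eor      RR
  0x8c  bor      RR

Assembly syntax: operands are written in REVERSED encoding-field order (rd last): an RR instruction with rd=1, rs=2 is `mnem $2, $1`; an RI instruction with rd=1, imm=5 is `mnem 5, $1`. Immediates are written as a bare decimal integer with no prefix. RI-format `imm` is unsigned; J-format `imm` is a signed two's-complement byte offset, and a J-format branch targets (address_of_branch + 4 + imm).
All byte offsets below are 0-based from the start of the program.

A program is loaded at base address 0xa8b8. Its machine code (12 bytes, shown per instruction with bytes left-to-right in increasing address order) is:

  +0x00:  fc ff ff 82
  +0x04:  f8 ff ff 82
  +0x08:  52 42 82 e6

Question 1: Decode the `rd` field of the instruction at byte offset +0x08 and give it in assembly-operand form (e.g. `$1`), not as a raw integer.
[08] 52 42 82 e6 → 0xe6824252
  op=0xe6824252>>24=0xe6 ⇒ cmpi (RI)
  [23:22] rd=2 = $2
  [21:0] imm=148050 = 148050

$2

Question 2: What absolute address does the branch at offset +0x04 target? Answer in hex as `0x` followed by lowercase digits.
0xa8b8

+0x04: f8 ff ff 82 ⇒ word 0x82fffff8 (little)
  opcode bits[31:24]=0x82: bz/J
  imm@[23:0]=0xfffff8 (s24→-8) ⇒ -8
  target = base 0xa8b8 + off 0x04 + 4 + imm -8 = 0xa8b8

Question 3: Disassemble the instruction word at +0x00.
bz -4

[00] fc ff ff 82 → 0x82fffffc
  opcode bits[31:24]=0x82: bz/J
  [23:0] imm=16777212 (s24→-4) = -4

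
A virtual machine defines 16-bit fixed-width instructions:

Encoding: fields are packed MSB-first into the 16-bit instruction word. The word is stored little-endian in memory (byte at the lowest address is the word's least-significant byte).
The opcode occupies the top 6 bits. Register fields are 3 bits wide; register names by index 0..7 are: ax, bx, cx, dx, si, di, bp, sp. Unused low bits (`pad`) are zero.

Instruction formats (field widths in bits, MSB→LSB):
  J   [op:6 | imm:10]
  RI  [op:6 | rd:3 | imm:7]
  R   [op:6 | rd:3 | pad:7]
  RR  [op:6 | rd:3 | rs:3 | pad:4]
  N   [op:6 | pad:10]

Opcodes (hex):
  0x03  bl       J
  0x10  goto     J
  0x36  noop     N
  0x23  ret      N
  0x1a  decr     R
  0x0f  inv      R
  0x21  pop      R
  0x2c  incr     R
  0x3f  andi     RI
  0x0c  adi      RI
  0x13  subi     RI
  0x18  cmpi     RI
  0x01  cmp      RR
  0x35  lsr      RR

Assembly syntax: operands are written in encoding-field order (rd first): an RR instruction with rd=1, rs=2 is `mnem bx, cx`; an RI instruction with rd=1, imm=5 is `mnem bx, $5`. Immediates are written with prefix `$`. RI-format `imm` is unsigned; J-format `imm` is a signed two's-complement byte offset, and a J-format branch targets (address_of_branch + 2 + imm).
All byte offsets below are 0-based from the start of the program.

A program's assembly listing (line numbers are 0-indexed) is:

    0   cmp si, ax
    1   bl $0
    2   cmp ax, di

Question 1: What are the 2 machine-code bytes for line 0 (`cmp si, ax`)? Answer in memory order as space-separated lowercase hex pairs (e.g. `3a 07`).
L0: cmp op=0x1:6|rd=4:3|rs=0:3|pad=0:4 ⇒ 0x0600 ⇒ little 00 06

00 06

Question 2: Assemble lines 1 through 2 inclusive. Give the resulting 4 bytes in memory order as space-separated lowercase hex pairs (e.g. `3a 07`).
1. bl fields op=0x3:6|imm=0:10 → word 0c00h → 00 0c
2. cmp fields op=0x1:6|rd=0:3|rs=5:3|pad=0:4 → word 0450h → 50 04

00 0c 50 04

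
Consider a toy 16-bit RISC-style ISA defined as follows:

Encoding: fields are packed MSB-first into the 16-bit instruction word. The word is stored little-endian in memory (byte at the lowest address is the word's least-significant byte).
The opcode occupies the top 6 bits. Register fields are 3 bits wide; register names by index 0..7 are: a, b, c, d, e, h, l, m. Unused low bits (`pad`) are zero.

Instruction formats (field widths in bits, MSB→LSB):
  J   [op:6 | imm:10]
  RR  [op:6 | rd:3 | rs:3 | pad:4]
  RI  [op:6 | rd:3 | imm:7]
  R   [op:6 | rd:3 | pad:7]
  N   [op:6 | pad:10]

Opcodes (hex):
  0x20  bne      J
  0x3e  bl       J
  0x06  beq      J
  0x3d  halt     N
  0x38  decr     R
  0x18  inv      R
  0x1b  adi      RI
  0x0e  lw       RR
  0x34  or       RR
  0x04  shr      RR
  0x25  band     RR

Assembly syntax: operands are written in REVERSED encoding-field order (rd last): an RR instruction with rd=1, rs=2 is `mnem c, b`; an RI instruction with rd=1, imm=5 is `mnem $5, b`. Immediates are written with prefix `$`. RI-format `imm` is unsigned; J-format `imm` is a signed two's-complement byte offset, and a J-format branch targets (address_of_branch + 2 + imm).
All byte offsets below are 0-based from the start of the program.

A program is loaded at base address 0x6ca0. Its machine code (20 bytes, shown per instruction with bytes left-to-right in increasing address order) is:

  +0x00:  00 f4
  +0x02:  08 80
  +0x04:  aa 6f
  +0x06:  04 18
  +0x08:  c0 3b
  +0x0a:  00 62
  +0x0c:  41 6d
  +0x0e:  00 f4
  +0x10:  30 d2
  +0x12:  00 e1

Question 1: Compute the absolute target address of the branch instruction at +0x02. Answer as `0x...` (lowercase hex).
0x6cac

+0x02: 08 80 ⇒ word 0x8008 (little)
  top 6b → 0x20 → bne [J]
  imm: (w>>0)&0x3ff=0x8 → $8
  target = base 0x6ca0 + off 0x02 + 2 + imm 8 = 0x6cac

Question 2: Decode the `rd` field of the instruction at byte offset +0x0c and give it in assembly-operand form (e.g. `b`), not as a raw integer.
[0c] 41 6d → 0x6d41
  op=0x6d41>>10=0x1b ⇒ adi (RI)
  rd@[9:7]=0x2 ⇒ c
  imm@[6:0]=0x41 ⇒ $65

c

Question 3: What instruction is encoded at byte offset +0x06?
off 0x06: read 04 18 as little → 0x1804
  op=0x1804>>10=0x6 ⇒ beq (J)
  imm@[9:0]=0x4 ⇒ $4

beq $4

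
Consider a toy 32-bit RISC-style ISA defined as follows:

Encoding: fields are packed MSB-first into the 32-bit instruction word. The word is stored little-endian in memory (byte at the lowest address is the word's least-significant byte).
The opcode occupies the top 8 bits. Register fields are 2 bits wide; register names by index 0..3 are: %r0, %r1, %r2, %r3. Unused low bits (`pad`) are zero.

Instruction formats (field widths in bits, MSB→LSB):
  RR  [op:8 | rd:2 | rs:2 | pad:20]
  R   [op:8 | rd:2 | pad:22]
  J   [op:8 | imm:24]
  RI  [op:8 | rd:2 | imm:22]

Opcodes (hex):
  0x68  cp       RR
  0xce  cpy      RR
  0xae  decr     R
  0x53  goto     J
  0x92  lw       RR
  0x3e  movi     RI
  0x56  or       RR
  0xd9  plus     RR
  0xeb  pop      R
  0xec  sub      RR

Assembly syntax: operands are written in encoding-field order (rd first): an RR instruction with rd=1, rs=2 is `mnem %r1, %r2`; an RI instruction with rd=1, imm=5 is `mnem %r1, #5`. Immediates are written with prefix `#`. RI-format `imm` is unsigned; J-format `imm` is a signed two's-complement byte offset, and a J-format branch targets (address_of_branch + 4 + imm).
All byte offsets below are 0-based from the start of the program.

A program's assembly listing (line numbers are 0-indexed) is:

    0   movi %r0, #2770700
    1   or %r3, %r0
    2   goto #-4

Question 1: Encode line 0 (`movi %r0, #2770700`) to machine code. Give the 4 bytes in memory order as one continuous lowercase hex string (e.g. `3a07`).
L0: movi op=0x3e:8|rd=0:2|imm=2770700:22 ⇒ 0x3e2a470c ⇒ little 0c 47 2a 3e

0c472a3e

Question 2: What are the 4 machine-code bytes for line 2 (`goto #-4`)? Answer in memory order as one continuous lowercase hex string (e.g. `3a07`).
L2: goto op=0x53:8|imm=-4:24 ⇒ 0x53fffffc ⇒ little fc ff ff 53

fcffff53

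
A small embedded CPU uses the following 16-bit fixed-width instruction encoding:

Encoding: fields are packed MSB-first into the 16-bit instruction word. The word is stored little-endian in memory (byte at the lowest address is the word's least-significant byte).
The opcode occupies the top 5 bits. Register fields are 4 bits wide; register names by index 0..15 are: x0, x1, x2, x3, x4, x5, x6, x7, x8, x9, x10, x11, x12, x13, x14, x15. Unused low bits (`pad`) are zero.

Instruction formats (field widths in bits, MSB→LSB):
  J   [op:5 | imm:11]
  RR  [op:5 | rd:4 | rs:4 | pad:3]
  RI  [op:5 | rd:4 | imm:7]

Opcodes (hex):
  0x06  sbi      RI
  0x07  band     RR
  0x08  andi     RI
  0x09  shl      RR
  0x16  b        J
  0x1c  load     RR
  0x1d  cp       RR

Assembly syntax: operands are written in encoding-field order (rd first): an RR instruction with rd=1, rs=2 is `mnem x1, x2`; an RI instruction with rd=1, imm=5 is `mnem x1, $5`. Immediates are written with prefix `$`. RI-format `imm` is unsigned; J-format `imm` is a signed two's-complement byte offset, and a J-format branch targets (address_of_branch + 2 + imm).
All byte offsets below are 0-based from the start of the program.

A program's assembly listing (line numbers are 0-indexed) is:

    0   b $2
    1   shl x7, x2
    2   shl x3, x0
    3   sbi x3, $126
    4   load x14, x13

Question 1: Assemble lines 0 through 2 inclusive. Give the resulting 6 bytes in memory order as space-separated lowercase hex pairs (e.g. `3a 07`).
0. b fields op=0x16:5|imm=2:11 → word b002h → 02 b0
1. shl fields op=0x9:5|rd=7:4|rs=2:4|pad=0:3 → word 4b90h → 90 4b
2. shl fields op=0x9:5|rd=3:4|rs=0:4|pad=0:3 → word 4980h → 80 49

02 b0 90 4b 80 49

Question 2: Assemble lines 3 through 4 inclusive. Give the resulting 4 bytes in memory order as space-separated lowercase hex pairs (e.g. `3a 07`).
3. sbi fields op=0x6:5|rd=3:4|imm=126:7 → word 31feh → fe 31
4. load fields op=0x1c:5|rd=14:4|rs=13:4|pad=0:3 → word e768h → 68 e7

fe 31 68 e7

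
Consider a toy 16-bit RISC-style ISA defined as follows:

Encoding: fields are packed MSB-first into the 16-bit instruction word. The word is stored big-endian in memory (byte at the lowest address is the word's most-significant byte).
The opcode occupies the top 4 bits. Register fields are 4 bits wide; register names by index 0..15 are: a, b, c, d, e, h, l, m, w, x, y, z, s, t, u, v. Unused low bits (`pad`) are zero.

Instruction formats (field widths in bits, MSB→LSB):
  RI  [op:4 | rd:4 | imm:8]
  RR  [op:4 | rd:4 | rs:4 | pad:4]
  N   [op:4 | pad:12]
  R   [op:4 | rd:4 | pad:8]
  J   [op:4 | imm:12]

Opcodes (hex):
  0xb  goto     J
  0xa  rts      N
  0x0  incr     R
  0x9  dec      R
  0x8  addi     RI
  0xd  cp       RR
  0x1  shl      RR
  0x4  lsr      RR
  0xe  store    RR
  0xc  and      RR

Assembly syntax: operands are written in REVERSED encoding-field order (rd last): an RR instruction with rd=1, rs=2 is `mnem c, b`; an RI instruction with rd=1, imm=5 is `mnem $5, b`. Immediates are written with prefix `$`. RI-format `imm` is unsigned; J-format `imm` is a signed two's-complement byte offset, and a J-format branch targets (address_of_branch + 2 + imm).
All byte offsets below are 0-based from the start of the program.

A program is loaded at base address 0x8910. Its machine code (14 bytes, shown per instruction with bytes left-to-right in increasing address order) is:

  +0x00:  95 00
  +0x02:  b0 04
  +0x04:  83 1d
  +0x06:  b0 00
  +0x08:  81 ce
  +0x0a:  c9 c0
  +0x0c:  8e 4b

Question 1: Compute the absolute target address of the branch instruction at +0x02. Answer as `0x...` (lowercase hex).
0x8918

@+02  big-endian(b0 04) = 0xb004
  top 4b → 0xb → goto [J]
  imm: (w>>0)&0xfff=0x4 → $4
  target = base 0x8910 + off 0x02 + 2 + imm 4 = 0x8918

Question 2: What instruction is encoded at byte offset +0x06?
+0x06: b0 00 ⇒ word 0xb000 (big)
  op=0xb000>>12=0xb ⇒ goto (J)
  imm@[11:0]=0x0 ⇒ $0

goto $0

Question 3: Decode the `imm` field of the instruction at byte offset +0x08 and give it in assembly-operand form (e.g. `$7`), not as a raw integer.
$206

@+08  big-endian(81 ce) = 0x81ce
  opcode bits[15:12]=0x8: addi/RI
  [11:8] rd=1 = b
  [7:0] imm=206 = $206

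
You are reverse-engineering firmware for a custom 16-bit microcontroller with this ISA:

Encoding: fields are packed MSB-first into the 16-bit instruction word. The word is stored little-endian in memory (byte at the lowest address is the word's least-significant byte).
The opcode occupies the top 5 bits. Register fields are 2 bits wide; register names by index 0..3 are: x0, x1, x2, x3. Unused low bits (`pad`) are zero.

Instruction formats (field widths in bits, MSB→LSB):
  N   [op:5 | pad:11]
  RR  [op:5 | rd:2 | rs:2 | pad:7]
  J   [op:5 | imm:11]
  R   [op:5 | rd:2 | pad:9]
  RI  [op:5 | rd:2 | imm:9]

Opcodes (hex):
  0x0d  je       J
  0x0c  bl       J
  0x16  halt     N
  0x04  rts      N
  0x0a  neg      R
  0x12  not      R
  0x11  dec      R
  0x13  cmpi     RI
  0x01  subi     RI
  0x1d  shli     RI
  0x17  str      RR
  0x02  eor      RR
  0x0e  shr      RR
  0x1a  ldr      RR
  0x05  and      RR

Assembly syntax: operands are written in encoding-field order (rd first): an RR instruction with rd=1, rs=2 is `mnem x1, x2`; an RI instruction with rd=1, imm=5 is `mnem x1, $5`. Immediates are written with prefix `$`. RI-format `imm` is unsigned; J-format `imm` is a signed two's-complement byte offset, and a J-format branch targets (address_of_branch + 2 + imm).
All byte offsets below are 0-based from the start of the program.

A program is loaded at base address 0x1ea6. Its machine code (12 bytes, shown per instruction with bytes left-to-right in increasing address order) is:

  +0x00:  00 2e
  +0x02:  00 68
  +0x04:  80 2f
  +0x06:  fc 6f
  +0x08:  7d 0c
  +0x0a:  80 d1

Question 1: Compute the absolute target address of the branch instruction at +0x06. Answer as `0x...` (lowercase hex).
0x1eaa

off 0x06: read fc 6f as little → 0x6ffc
  top 5b → 0xd → je [J]
  imm: (w>>0)&0x7ff=0x7fc (s11→-4) → $-4
  target = base 0x1ea6 + off 0x06 + 2 + imm -4 = 0x1eaa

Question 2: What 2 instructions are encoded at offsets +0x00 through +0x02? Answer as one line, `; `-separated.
off 0x00: read 00 2e as little → 0x2e00
  opcode bits[15:11]=0x5: and/RR
  [10:9] rd=3 = x3
  [8:7] rs=0 = x0
off 0x02: read 00 68 as little → 0x6800
  opcode bits[15:11]=0xd: je/J
  [10:0] imm=0 = $0

and x3, x0; je $0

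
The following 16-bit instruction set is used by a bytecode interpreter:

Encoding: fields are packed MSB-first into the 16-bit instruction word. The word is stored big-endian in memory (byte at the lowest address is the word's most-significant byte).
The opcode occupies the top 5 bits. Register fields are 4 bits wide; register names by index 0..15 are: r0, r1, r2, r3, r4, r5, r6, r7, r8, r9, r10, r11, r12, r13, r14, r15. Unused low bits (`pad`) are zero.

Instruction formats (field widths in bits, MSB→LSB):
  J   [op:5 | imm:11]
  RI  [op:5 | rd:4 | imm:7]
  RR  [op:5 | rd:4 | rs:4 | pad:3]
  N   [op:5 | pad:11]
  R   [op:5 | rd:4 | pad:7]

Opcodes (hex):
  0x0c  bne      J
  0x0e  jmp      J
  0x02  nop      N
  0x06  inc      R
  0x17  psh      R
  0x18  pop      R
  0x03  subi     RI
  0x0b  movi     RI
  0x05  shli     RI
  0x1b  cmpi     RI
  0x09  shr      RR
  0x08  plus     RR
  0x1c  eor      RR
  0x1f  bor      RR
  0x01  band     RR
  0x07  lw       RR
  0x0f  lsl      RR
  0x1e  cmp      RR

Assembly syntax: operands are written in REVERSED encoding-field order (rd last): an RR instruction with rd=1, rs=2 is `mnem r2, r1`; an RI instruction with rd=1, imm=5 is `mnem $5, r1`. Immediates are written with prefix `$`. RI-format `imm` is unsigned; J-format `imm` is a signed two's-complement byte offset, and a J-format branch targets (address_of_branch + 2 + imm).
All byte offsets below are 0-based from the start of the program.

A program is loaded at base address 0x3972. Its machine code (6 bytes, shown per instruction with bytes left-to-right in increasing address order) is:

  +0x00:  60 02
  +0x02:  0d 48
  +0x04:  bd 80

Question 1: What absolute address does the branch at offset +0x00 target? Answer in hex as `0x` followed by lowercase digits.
[00] 60 02 → 0x6002
  top 5b → 0xc → bne [J]
  imm: (w>>0)&0x7ff=0x2 → $2
  target = base 0x3972 + off 0x00 + 2 + imm 2 = 0x3976

0x3976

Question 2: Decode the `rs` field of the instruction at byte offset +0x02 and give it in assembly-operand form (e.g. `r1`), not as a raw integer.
@+02  big-endian(0d 48) = 0x0d48
  opcode bits[15:11]=0x1: band/RR
  rd@[10:7]=0xa ⇒ r10
  rs@[6:3]=0x9 ⇒ r9

r9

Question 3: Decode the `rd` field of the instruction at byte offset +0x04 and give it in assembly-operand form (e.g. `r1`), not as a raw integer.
r11

[04] bd 80 → 0xbd80
  opcode bits[15:11]=0x17: psh/R
  rd@[10:7]=0xb ⇒ r11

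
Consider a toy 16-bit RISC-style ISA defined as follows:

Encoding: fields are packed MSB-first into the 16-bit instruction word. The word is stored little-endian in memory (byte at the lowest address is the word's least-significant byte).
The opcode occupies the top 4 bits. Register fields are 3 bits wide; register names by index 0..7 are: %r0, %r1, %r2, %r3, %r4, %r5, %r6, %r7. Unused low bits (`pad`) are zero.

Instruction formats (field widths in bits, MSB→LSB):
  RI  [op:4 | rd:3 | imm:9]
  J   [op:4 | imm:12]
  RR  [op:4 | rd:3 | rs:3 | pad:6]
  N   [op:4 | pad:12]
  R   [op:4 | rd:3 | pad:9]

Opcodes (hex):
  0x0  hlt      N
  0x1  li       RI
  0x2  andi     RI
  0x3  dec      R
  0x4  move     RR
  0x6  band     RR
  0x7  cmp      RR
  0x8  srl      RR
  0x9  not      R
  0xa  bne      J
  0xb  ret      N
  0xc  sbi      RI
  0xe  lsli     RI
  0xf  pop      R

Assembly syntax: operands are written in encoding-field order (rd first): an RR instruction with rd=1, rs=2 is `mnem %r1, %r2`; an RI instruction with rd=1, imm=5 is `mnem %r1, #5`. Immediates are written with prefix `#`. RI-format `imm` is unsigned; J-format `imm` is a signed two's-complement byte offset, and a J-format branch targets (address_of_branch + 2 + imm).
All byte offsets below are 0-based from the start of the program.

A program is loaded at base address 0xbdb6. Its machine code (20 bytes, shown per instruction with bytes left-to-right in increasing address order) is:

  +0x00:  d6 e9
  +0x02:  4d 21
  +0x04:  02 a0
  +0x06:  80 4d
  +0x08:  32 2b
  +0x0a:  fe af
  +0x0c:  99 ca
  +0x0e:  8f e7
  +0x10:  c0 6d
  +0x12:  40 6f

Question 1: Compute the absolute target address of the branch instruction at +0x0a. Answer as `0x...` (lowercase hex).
+0x0a: fe af ⇒ word 0xaffe (little)
  top 4b → 0xa → bne [J]
  imm: (w>>0)&0xfff=0xffe (s12→-2) → #-2
  target = base 0xbdb6 + off 0x0a + 2 + imm -2 = 0xbdc0

0xbdc0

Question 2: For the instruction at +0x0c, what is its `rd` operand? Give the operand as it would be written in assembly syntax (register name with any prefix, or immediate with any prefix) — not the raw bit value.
%r5

@+0c  little-endian(99 ca) = 0xca99
  op=0xca99>>12=0xc ⇒ sbi (RI)
  rd@[11:9]=0x5 ⇒ %r5
  imm@[8:0]=0x99 ⇒ #153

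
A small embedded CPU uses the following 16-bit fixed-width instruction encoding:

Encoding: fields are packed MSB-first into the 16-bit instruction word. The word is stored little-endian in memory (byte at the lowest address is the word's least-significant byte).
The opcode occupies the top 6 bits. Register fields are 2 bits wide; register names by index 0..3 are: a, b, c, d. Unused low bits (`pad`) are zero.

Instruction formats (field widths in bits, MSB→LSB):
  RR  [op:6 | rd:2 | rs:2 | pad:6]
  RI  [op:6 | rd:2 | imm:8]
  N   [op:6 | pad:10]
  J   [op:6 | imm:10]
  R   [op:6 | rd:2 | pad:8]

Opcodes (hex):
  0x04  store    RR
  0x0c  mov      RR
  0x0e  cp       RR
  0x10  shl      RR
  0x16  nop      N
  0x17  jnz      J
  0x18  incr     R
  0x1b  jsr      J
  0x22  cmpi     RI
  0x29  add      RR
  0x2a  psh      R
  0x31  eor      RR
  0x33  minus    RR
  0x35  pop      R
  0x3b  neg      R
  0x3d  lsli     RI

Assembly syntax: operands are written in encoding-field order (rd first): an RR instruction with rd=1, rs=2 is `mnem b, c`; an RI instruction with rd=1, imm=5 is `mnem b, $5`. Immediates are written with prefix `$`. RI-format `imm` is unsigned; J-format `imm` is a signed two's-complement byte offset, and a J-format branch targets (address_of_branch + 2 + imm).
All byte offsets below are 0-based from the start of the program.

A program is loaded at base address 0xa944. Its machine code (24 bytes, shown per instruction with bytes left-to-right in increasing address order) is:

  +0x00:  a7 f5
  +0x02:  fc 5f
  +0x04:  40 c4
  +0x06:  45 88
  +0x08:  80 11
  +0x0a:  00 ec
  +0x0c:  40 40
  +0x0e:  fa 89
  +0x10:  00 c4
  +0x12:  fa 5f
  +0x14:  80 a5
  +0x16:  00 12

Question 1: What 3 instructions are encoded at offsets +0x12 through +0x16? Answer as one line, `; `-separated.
@+12  little-endian(fa 5f) = 0x5ffa
  opcode bits[15:10]=0x17: jnz/J
  imm@[9:0]=0x3fa (s10→-6) ⇒ $-6
@+14  little-endian(80 a5) = 0xa580
  opcode bits[15:10]=0x29: add/RR
  rd@[9:8]=0x1 ⇒ b
  rs@[7:6]=0x2 ⇒ c
@+16  little-endian(00 12) = 0x1200
  opcode bits[15:10]=0x4: store/RR
  rd@[9:8]=0x2 ⇒ c
  rs@[7:6]=0x0 ⇒ a

jnz $-6; add b, c; store c, a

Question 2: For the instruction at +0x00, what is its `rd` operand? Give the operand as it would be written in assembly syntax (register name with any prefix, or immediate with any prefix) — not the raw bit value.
b

@+00  little-endian(a7 f5) = 0xf5a7
  top 6b → 0x3d → lsli [RI]
  rd: (w>>8)&0x3=0x1 → b
  imm: (w>>0)&0xff=0xa7 → $167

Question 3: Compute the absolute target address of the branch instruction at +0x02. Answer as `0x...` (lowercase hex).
0xa944

off 0x02: read fc 5f as little → 0x5ffc
  top 6b → 0x17 → jnz [J]
  imm@[9:0]=0x3fc (s10→-4) ⇒ $-4
  target = base 0xa944 + off 0x02 + 2 + imm -4 = 0xa944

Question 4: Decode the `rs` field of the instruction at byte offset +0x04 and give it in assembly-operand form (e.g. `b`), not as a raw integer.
+0x04: 40 c4 ⇒ word 0xc440 (little)
  op=0xc440>>10=0x31 ⇒ eor (RR)
  rd: (w>>8)&0x3=0x0 → a
  rs: (w>>6)&0x3=0x1 → b

b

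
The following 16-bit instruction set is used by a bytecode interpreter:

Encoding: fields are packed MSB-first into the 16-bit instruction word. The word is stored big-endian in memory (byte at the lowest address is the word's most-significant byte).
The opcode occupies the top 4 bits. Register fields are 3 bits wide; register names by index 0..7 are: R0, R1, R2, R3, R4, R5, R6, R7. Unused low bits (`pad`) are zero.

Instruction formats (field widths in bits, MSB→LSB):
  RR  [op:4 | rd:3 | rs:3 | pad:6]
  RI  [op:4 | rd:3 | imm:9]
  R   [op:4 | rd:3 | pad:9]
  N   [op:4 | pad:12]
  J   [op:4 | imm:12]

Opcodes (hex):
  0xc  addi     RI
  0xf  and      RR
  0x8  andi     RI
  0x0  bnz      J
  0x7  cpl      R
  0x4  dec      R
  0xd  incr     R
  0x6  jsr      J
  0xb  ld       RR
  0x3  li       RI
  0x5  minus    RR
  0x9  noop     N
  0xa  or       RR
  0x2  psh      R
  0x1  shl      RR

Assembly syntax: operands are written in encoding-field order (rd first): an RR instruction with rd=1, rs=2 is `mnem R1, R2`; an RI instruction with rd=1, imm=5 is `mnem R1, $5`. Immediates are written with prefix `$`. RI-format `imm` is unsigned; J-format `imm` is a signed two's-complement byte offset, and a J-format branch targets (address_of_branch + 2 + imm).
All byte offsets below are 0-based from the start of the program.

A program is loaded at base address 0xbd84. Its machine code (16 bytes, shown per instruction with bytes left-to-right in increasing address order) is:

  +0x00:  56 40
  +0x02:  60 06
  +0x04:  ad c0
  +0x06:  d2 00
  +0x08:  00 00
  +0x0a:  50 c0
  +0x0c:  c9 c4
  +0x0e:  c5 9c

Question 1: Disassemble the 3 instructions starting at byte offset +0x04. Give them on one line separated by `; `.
or R6, R7; incr R1; bnz $0

+0x04: ad c0 ⇒ word 0xadc0 (big)
  opcode bits[15:12]=0xa: or/RR
  rd@[11:9]=0x6 ⇒ R6
  rs@[8:6]=0x7 ⇒ R7
+0x06: d2 00 ⇒ word 0xd200 (big)
  opcode bits[15:12]=0xd: incr/R
  rd@[11:9]=0x1 ⇒ R1
+0x08: 00 00 ⇒ word 0x0000 (big)
  opcode bits[15:12]=0x0: bnz/J
  imm@[11:0]=0x0 ⇒ $0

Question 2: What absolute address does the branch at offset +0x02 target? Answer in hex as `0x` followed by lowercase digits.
+0x02: 60 06 ⇒ word 0x6006 (big)
  top 4b → 0x6 → jsr [J]
  [11:0] imm=6 = $6
  target = base 0xbd84 + off 0x02 + 2 + imm 6 = 0xbd8e

0xbd8e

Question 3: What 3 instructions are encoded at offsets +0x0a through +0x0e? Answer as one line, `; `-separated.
off 0x0a: read 50 c0 as big → 0x50c0
  top 4b → 0x5 → minus [RR]
  rd: (w>>9)&0x7=0x0 → R0
  rs: (w>>6)&0x7=0x3 → R3
off 0x0c: read c9 c4 as big → 0xc9c4
  top 4b → 0xc → addi [RI]
  rd: (w>>9)&0x7=0x4 → R4
  imm: (w>>0)&0x1ff=0x1c4 → $452
off 0x0e: read c5 9c as big → 0xc59c
  top 4b → 0xc → addi [RI]
  rd: (w>>9)&0x7=0x2 → R2
  imm: (w>>0)&0x1ff=0x19c → $412

minus R0, R3; addi R4, $452; addi R2, $412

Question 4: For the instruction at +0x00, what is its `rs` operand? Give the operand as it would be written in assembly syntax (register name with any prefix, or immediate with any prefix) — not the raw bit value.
R1

+0x00: 56 40 ⇒ word 0x5640 (big)
  top 4b → 0x5 → minus [RR]
  [11:9] rd=3 = R3
  [8:6] rs=1 = R1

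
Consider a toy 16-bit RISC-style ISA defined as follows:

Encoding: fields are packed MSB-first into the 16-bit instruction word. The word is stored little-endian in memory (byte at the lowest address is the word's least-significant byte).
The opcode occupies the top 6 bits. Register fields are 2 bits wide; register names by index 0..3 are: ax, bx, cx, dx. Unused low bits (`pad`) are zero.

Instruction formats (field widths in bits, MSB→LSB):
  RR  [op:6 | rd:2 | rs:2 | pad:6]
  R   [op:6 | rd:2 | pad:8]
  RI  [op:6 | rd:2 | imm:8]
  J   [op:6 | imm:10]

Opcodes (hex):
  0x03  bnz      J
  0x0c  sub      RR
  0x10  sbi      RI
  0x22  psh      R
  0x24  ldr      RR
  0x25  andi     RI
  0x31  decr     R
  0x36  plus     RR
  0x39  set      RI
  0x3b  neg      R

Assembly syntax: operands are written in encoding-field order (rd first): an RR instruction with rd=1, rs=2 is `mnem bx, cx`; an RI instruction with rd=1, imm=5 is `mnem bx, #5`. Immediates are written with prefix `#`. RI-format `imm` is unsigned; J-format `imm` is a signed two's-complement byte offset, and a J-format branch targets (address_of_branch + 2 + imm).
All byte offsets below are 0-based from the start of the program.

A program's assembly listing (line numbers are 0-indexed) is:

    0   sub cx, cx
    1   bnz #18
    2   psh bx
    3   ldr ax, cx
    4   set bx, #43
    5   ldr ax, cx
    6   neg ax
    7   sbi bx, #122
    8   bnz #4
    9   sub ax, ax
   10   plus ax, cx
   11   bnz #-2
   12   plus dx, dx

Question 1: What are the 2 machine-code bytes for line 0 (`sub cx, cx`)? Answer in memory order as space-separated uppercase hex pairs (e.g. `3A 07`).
L0: sub op=0xc:6|rd=2:2|rs=2:2|pad=0:6 ⇒ 0x3280 ⇒ little 80 32

80 32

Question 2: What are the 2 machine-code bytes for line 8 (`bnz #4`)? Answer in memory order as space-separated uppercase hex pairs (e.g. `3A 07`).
04 0C

line 8 (bnz): pack op=0x3:6|imm=4:10 = 0x0c04; little→ 04 0c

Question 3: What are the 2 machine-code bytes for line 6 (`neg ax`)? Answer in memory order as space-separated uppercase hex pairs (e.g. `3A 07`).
00 EC

6. neg fields op=0x3b:6|rd=0:2|pad=0:8 → word ec00h → 00 ec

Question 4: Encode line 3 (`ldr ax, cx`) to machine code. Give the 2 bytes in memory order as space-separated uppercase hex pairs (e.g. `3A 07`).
80 90

line 3 (ldr): pack op=0x24:6|rd=0:2|rs=2:2|pad=0:6 = 0x9080; little→ 80 90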